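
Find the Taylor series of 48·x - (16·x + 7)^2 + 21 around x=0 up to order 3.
-256·x^2 - 176·x - 28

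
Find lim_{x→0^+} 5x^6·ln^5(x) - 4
The product is a 0·∞ indeterminate form at x → 0⁺.
Rewrite the product as 5·ln^5(x) / x^(-6) and apply L'Hôpital, or use the standard hierarchy x^(-6) ≫ |ln x|^5 as x → 0⁺.
The indeterminate product → 0, so the limit = -4.

Final answer: -4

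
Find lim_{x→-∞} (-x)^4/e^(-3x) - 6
The quotient is an ∞/∞ indeterminate form as x → -∞.
Compare growth rates of the dominant terms (exponentials ≫ polynomials ≫ logarithms), or apply L'Hôpital's rule; the quotient → 0.
Adding the constant: 0 - 6 = -6. Limit = -6.

Final answer: -6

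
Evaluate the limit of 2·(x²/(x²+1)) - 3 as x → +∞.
Evaluate the dominant behaviour as x → +∞; each term tends to a finite value or vanishes.
Limit = -1.

Final answer: -1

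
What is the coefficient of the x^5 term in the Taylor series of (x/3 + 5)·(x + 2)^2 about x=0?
Expand to order 5: (x/3 + 5)·(x + 2)^2 = x^3/3 + 19·x^2/3 + 64·x/3 + 20 + O(x^6).
The coefficient of x^5 is 0.

Final answer: 0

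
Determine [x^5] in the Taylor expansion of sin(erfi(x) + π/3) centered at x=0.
Expand to order 5: sin(erfi(x) + π/3) = x^5·(-2/(3·π^(3/2)) + 2/(15·π^(5/2)) + 1/(10·√(π))) + x^4·(-2·√(3)/(3·π) + √(3)/(3·π^2)) + x^3·(-2/(3·π^(3/2)) + 1/(3·√(π))) - √(3)·x^2/π + x/√(π) + √(3)/2 + O(x^6).
The coefficient of x^5 is -2/(3·π^(3/2)) + 2/(15·π^(5/2)) + 1/(10·√(π)).

Final answer: -2/(3·π^(3/2)) + 2/(15·π^(5/2)) + 1/(10·√(π))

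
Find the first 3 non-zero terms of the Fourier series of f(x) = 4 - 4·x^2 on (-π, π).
16·cos(x) - 4·cos(2·x) - 4·π^2/3 + 4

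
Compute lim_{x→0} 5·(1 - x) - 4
Direct substitution at x = 0 gives 1.

Final answer: 1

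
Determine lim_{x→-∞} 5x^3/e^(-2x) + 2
The quotient is an ∞/∞ indeterminate form as x → -∞.
Compare growth rates of the dominant terms (exponentials ≫ polynomials ≫ logarithms), or apply L'Hôpital's rule; the quotient → 0.
Adding the constant: 0 + 2 = 2. Limit = 2.

Final answer: 2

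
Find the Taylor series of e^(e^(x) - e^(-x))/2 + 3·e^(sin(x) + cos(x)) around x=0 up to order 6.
x^6·(14/45 + 71·e/240) + x^5·(19/40 + 3·e/10) + x^4·(2/3 - 5·e/8) + x^3·(5/6 - 3·e/2) + x^2 + x·(1 + 3·e) + 1/2 + 3·e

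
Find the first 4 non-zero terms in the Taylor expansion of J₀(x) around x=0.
-x^6/2304 + x^4/64 - x^2/4 + 1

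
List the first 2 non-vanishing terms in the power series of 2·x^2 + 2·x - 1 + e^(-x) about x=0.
5·x^2/2 + x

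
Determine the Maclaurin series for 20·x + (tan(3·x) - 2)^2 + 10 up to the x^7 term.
-16524·x^7/35 + 1377·x^6/5 - 648·x^5/5 + 54·x^4 - 36·x^3 + 9·x^2 + 8·x + 14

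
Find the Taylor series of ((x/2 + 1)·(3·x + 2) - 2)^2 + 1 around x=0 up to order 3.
12·x^3 + 16·x^2 + 1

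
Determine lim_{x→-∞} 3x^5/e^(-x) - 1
The quotient is an ∞/∞ indeterminate form as x → -∞.
Compare growth rates of the dominant terms (exponentials ≫ polynomials ≫ logarithms), or apply L'Hôpital's rule; the quotient → 0.
Adding the constant: 0 - 1 = -1. Limit = -1.

Final answer: -1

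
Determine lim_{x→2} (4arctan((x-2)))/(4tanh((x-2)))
Both numerator and denominator → 0 as x → 2; this is a 0/0 indeterminate form.
Expand each to leading order near x = 2: numerator ~ 4·(x - 2), denominator ~ 4·(x - 2).
The limit of the ratio is 1.

Final answer: 1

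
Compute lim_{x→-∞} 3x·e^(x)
This is a 0·∞ indeterminate form at x → -∞.
Rewrite the product as 3x / e^(-x) (an ∞/∞ form) and apply L'Hôpital, or use the standard hierarchy e^(|x|) ≫ |x| as x → -∞.
The indeterminate product → 0, so the limit = 0.

Final answer: 0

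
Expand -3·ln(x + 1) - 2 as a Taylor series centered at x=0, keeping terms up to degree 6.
x^6/2 - 3·x^5/5 + 3·x^4/4 - x^3 + 3·x^2/2 - 3·x - 2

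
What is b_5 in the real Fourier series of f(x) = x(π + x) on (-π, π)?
b_5 = (1/π) ∫_{-π}^{π} f(x)·sin(5x) dx.
Evaluate the integral (use parity and integration by parts as needed): b_5 = 2·π/5.

Final answer: 2·π/5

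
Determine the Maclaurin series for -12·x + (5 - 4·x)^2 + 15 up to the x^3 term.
16·x^2 - 52·x + 40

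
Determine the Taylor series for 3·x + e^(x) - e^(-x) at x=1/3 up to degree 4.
(-1 + e^(1/3) + e^(2/3))·e^(-1/3) + (1 + e^(2/3) + 3·e^(1/3))·e^(-1/3)·(x - 1/3) + (-1 + e^(2/3))·e^(-1/3)·(x - 1/3)^2/2 + (1 + e^(2/3))·e^(-1/3)·(x - 1/3)^3/6 + (-1 + e^(2/3))·e^(-1/3)·(x - 1/3)^4/24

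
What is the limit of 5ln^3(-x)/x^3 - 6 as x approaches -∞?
The quotient is an ∞/∞ indeterminate form as x → -∞.
Compare growth rates of the dominant terms (exponentials ≫ polynomials ≫ logarithms), or apply L'Hôpital's rule; the quotient → 0.
Adding the constant: 0 - 6 = -6. Limit = -6.

Final answer: -6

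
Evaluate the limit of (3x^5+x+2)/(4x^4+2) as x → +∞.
This is an ∞/∞ indeterminate form as x → +∞.
Divide numerator and denominator by x^5 and let the lower-order terms vanish; the numerator's degree 5 exceeds the denominator's degree 4, so the quotient diverges.
Limit = ∞.

Final answer: ∞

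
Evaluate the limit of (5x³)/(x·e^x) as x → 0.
Both numerator and denominator → 0 as x → 0; this is a 0/0 indeterminate form.
Expand each to leading order near x = 0: numerator ~ 5·x^3, denominator ~ x.
The limit of the ratio is 0.

Final answer: 0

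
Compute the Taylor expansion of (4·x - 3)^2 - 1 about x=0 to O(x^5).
16·x^2 - 24·x + 8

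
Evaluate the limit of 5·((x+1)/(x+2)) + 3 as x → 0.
Direct substitution at x = 0 gives 11/2.

Final answer: 11/2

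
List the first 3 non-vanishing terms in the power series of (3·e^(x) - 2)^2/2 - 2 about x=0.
6·x^2 + 3·x - 3/2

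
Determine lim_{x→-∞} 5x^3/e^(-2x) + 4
The quotient is an ∞/∞ indeterminate form as x → -∞.
Compare growth rates of the dominant terms (exponentials ≫ polynomials ≫ logarithms), or apply L'Hôpital's rule; the quotient → 0.
Adding the constant: 0 + 4 = 4. Limit = 4.

Final answer: 4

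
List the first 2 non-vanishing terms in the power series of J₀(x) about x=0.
1 - x^2/4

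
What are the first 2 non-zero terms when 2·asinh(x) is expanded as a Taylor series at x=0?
-x^3/3 + 2·x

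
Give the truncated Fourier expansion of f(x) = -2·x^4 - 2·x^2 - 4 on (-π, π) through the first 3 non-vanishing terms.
(-88 + 16·π^2)·cos(x) + (4 - 4·π^2)·cos(2·x) - 2·π^4/5 - 2·π^2/3 - 4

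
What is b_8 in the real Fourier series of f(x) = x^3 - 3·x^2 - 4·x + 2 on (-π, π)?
b_8 = (1/π) ∫_{-π}^{π} f(x)·sin(8x) dx.
Evaluate the integral (use parity and integration by parts as needed): b_8 = 131/128 - π^2/4.

Final answer: 131/128 - π^2/4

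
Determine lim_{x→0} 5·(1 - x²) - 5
Direct substitution at x = 0 gives 0.

Final answer: 0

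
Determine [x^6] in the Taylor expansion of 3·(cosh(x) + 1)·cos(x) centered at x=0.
Expand to order 6: 3·(cosh(x) + 1)·cos(x) = -x^6/240 - 3·x^4/8 - 3·x^2/2 + 6 + O(x^7).
The coefficient of x^6 is -1/240.

Final answer: -1/240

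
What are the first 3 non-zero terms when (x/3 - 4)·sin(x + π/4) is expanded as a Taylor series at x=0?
7·√(2)·x^2/6 - 11·√(2)·x/6 - 2·√(2)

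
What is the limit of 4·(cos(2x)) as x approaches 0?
Direct substitution at x = 0 gives 4.

Final answer: 4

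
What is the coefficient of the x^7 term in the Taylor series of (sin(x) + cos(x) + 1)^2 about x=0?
Expand to order 7: (sin(x) + cos(x) + 1)^2 = -13·x^7/504 - x^6/360 + 17·x^5/60 + x^4/12 - 5·x^3/3 - x^2 + 4·x + 4 + O(x^8).
The coefficient of x^7 is -13/504.

Final answer: -13/504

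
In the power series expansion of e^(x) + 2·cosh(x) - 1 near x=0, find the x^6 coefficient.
Expand to order 6: e^(x) + 2·cosh(x) - 1 = x^6/240 + x^5/120 + x^4/8 + x^3/6 + 3·x^2/2 + x + 2 + O(x^7).
The coefficient of x^6 is 1/240.

Final answer: 1/240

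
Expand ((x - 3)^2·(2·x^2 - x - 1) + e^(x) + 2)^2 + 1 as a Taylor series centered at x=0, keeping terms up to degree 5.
-18343·x^5/30 + 6949·x^4/12 + 60·x^3 - 278·x^2 + 24·x + 37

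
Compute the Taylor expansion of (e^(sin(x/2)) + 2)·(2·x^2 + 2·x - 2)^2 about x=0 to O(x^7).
701·x^6/1280 + 733·x^5/240 + 495·x^4/32 + 21·x^3 - 31·x^2/2 - 22·x + 12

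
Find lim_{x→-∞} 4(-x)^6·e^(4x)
This is a 0·∞ indeterminate form at x → -∞.
Rewrite the product as 4(-x)^6 / e^(-4x) (an ∞/∞ form) and apply L'Hôpital, or use the standard hierarchy e^(4|x|) ≫ |(-x)^6| as x → -∞.
The indeterminate product → 0, so the limit = 0.

Final answer: 0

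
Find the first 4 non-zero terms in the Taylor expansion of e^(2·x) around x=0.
4·x^3/3 + 2·x^2 + 2·x + 1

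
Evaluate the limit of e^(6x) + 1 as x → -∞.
Evaluate the dominant behaviour as x → -∞; each term tends to a finite value or vanishes.
Limit = 1.

Final answer: 1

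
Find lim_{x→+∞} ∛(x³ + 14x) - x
This is an ∞ − ∞ indeterminate form.
Multiply by (A² + AB + B²)/(A² + AB + B²) where A = ∛(x³+14x), B = x to use A³ − B³ = (A−B)(A²+AB+B²); the x³ terms cancel, leaving (14x)/(A²+AB+B²) with denominator ~ 3x², so the limit is 0.
Limit = 0.

Final answer: 0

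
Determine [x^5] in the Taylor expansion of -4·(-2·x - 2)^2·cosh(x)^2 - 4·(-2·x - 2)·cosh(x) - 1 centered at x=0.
Expand to order 5: -4·(-2·x - 2)^2·cosh(x)^2 - 4·(-2·x - 2)·cosh(x) - 1 = -31·x^5/3 - 21·x^4 - 28·x^3 - 28·x^2 - 24·x - 9 + O(x^6).
The coefficient of x^5 is -31/3.

Final answer: -31/3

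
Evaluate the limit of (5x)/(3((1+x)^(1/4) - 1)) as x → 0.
Both numerator and denominator → 0 as x → 0; this is a 0/0 indeterminate form.
Expand each to leading order near x = 0: numerator ~ 5·x, denominator ~ 3·x/4.
The limit of the ratio is 20/3.

Final answer: 20/3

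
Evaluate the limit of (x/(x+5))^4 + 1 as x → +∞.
As x → +∞: x/(x+5) = 1/(1 + 5/x) → 1, and the 4th power of a limit-1 base also → 1; with the additive constant, 1 + 1 = 2.
Limit = 2.

Final answer: 2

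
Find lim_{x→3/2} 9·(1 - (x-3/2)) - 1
Direct substitution at x = 3/2 gives 8.

Final answer: 8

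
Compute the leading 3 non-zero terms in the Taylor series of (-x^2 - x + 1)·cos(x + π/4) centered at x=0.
-√(2)·x^2/4 - √(2)·x + √(2)/2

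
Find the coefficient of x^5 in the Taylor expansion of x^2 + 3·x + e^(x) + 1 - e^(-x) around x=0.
Expand to order 5: x^2 + 3·x + e^(x) + 1 - e^(-x) = x^5/60 + x^3/3 + x^2 + 5·x + 1 + O(x^6).
The coefficient of x^5 is 1/60.

Final answer: 1/60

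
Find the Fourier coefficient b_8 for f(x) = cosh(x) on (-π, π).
b_8 = (1/π) ∫_{-π}^{π} f(x)·sin(8x) dx.
Evaluate the integral (use parity and integration by parts as needed): b_8 = 0.

Final answer: 0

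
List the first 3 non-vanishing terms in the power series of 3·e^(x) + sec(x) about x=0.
2·x^2 + 3·x + 4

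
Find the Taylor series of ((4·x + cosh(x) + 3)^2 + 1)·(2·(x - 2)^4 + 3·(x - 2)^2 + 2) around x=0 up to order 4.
1589·x^4/6 + 24·x^3 - 645·x^2 + 180·x + 782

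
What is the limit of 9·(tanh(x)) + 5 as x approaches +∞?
Evaluate the dominant behaviour as x → +∞; each term tends to a finite value or vanishes.
Limit = 14.

Final answer: 14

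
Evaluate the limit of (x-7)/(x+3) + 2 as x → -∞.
Evaluate the dominant behaviour as x → -∞; each term tends to a finite value or vanishes.
Limit = 3.

Final answer: 3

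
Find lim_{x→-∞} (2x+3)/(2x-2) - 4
Evaluate the dominant behaviour as x → -∞; each term tends to a finite value or vanishes.
Limit = -3.

Final answer: -3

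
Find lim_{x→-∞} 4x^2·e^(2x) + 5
The product is a 0·∞ indeterminate form at x → -∞.
Rewrite the product as 4x^2 / e^(-2x) (an ∞/∞ form) and apply L'Hôpital, or use the standard hierarchy e^(2|x|) ≫ |x^2| as x → -∞.
The indeterminate product → 0, so the limit = 5.

Final answer: 5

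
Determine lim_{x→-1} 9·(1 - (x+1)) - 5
Direct substitution at x = -1 gives 4.

Final answer: 4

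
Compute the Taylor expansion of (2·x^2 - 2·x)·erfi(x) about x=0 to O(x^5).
-4·x^4/(3·√(π)) + 4·x^3/√(π) - 4·x^2/√(π)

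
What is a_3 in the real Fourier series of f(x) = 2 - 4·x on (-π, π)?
a_3 = (1/π) ∫_{-π}^{π} f(x)·cos(3x) dx.
Evaluate the integral (use parity and integration by parts as needed): a_3 = 0.

Final answer: 0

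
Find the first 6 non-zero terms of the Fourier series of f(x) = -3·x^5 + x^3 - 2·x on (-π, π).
(-736 - 6·π^4 + 122·π^2)·sin(x) + (-16·π^2 + 26 + 3·π^4)·sin(2·x) + (-2·π^4 - 128/27 + 46·π^2/9)·sin(3·x) + (-19·π^2/8 + 121/64 + 3·π^4/2)·sin(4·x) + (-6·π^4/5 - 704/625 + 34·π^2/25)·sin(5·x) + (-8·π^2/9 + 22/27 + π^4)·sin(6·x)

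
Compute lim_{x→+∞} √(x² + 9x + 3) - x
As x → +∞: multiply by the conjugate to get (9x+3)/(√(x²+9x+3)+x); the denominator ~ 2x, so the limit is 9/2.
Limit = 9/2.

Final answer: 9/2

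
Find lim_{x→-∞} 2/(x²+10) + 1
Evaluate the dominant behaviour as x → -∞; each term tends to a finite value or vanishes.
Limit = 1.

Final answer: 1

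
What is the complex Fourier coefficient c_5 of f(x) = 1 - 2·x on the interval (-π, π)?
Compute the real Fourier coefficients first: a_5 = 0, b_5 = -4/5.
Then c_5 = (a_5 − i·b_5)/2 = 2·i/5.

Final answer: 2·i/5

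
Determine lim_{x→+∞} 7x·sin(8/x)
As x → +∞: let u = 8/x → 0⁺; then 7·x·sin(8/x) = 7·8·sin(u)/u → 7·8·1 = 56.
Limit = 56.

Final answer: 56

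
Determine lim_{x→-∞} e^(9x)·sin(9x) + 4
Evaluate the dominant behaviour as x → -∞; each term tends to a finite value or vanishes.
Limit = 4.

Final answer: 4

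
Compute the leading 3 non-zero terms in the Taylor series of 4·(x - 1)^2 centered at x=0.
4·x^2 - 8·x + 4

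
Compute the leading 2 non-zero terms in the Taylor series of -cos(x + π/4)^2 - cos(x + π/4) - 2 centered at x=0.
x·(√(2)/2 + 1) - 5/2 - √(2)/2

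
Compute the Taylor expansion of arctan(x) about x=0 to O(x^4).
-x^3/3 + x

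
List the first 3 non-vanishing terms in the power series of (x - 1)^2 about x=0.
x^2 - 2·x + 1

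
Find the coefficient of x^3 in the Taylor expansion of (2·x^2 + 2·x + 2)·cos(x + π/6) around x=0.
Expand to order 3: (2·x^2 + 2·x + 2)·cos(x + π/6) = x^3·(-√(3)/2 - 5/6) + x^2·(-1 + √(3)/2) + x·(-1 + √(3)) + √(3) + O(x^4).
The coefficient of x^3 is -√(3)/2 - 5/6.

Final answer: -√(3)/2 - 5/6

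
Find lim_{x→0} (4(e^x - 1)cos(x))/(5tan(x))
Both numerator and denominator → 0 as x → 0; this is a 0/0 indeterminate form.
Expand each to leading order near x = 0: numerator ~ 4·x, denominator ~ 5·x.
The limit of the ratio is 4/5.

Final answer: 4/5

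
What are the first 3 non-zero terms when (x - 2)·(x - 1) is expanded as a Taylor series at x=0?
x^2 - 3·x + 2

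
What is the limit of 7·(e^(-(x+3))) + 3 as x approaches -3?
Direct substitution at x = -3 gives 10.

Final answer: 10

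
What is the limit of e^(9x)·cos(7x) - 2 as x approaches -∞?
Evaluate the dominant behaviour as x → -∞; each term tends to a finite value or vanishes.
Limit = -2.

Final answer: -2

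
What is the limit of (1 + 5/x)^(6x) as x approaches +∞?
As x → +∞: write (1 + 5/x)^(6x) = ((1 + 5/x)^x)^6 → (e^5)^6 = e^30.
Limit = e^(30).

Final answer: e^(30)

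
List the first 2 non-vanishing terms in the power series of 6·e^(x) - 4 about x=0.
6·x + 2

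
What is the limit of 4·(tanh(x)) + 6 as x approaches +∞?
Evaluate the dominant behaviour as x → +∞; each term tends to a finite value or vanishes.
Limit = 10.

Final answer: 10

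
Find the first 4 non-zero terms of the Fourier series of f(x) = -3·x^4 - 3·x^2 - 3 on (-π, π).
(-132 + 24·π^2)·cos(x) + (6 - 6·π^2)·cos(2·x) + (-4/9 + 8·π^2/3)·cos(3·x) - 3·π^4/5 - π^2 - 3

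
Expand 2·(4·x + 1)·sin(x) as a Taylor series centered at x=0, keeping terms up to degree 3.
-x^3/3 + 8·x^2 + 2·x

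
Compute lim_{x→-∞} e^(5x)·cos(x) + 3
Evaluate the dominant behaviour as x → -∞; each term tends to a finite value or vanishes.
Limit = 3.

Final answer: 3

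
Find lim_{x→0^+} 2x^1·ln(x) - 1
The product is a 0·∞ indeterminate form at x → 0⁺.
Rewrite the product as 2·ln(x) / x^(-1) and apply L'Hôpital, or use the standard hierarchy x^(-1) ≫ |ln x| as x → 0⁺.
The indeterminate product → 0, so the limit = -1.

Final answer: -1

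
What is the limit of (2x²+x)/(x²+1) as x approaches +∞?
Evaluate the dominant behaviour as x → +∞; each term tends to a finite value or vanishes.
Limit = 2.

Final answer: 2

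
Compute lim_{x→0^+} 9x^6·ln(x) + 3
The product is a 0·∞ indeterminate form at x → 0⁺.
Rewrite the product as 9·ln(x) / x^(-6) and apply L'Hôpital, or use the standard hierarchy x^(-6) ≫ |ln x| as x → 0⁺.
The indeterminate product → 0, so the limit = 3.

Final answer: 3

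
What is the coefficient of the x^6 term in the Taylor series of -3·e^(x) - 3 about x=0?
Expand to order 6: -3·e^(x) - 3 = -x^6/240 - x^5/40 - x^4/8 - x^3/2 - 3·x^2/2 - 3·x - 6 + O(x^7).
The coefficient of x^6 is -1/240.

Final answer: -1/240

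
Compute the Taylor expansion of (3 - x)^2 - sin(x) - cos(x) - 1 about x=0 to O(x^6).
-x^5/120 - x^4/24 + x^3/6 + 3·x^2/2 - 7·x + 7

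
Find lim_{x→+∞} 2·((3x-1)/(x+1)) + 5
Evaluate the dominant behaviour as x → +∞; each term tends to a finite value or vanishes.
Limit = 11.

Final answer: 11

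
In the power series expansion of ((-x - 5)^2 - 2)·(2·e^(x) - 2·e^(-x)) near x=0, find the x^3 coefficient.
Expand to order 3: ((-x - 5)^2 - 2)·(2·e^(x) - 2·e^(-x)) = 58·x^3/3 + 40·x^2 + 92·x + O(x^4).
The coefficient of x^3 is 58/3.

Final answer: 58/3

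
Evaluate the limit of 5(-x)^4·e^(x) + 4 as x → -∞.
The product is a 0·∞ indeterminate form at x → -∞.
Rewrite the product as 5(-x)^4 / e^(-x) (an ∞/∞ form) and apply L'Hôpital, or use the standard hierarchy e^(|x|) ≫ |(-x)^4| as x → -∞.
The indeterminate product → 0, so the limit = 4.

Final answer: 4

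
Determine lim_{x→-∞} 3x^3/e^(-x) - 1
The quotient is an ∞/∞ indeterminate form as x → -∞.
Compare growth rates of the dominant terms (exponentials ≫ polynomials ≫ logarithms), or apply L'Hôpital's rule; the quotient → 0.
Adding the constant: 0 - 1 = -1. Limit = -1.

Final answer: -1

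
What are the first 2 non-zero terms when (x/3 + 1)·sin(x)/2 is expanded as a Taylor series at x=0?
x^2/6 + x/2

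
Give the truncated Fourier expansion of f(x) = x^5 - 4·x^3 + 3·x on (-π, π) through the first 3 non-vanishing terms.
(-48·π^2 + 2·π^4 + 294)·sin(x) + (-π^4 - 33/2 + 9·π^2)·sin(2·x) + (-112·π^2/27 + 386/81 + 2·π^4/3)·sin(3·x)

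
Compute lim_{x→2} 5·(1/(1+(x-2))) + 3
Direct substitution at x = 2 gives 8.

Final answer: 8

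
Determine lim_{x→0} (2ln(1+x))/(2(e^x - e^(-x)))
Both numerator and denominator → 0 as x → 0; this is a 0/0 indeterminate form.
Expand each to leading order near x = 0: numerator ~ 2·x, denominator ~ 4·x.
The limit of the ratio is 1/2.

Final answer: 1/2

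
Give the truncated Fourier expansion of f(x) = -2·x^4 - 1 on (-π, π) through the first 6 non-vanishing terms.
(-96 + 16·π^2)·cos(x) + (6 - 4·π^2)·cos(2·x) + (-32/27 + 16·π^2/9)·cos(3·x) + (3/8 - π^2)·cos(4·x) + (-96/625 + 16·π^2/25)·cos(5·x) - 2·π^4/5 - 1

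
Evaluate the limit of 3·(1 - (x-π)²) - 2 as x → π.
Direct substitution at x = π gives 1.

Final answer: 1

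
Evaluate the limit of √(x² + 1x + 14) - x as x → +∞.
This is an ∞ − ∞ indeterminate form.
Multiply and divide by the conjugate √(x²+1x + 14) + x; the x² terms cancel, leaving (1x + 14)/(√(x²+1x + 14)+x) → 1/2.
Limit = 1/2.

Final answer: 1/2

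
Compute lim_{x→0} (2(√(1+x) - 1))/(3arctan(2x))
Both numerator and denominator → 0 as x → 0; this is a 0/0 indeterminate form.
Expand each to leading order near x = 0: numerator ~ x, denominator ~ 6·x.
The limit of the ratio is 1/6.

Final answer: 1/6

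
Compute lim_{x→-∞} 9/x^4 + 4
Evaluate the dominant behaviour as x → -∞; each term tends to a finite value or vanishes.
Limit = 4.

Final answer: 4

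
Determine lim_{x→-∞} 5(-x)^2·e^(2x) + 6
The product is a 0·∞ indeterminate form at x → -∞.
Rewrite the product as 5(-x)^2 / e^(-2x) (an ∞/∞ form) and apply L'Hôpital, or use the standard hierarchy e^(2|x|) ≫ |(-x)^2| as x → -∞.
The indeterminate product → 0, so the limit = 6.

Final answer: 6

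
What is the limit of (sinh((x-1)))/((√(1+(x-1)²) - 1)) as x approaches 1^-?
Both numerator and denominator → 0 as x → 1^-; this is a 0/0 indeterminate form.
Expand each to leading order near x = 1: numerator ~ (x - 1), denominator ~ (x - 1)^2/2.
The limit of the ratio is -∞.

Final answer: -∞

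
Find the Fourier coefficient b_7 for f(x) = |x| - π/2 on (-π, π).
b_7 = (1/π) ∫_{-π}^{π} f(x)·sin(7x) dx.
Evaluate the integral (use parity and integration by parts as needed): b_7 = 0.

Final answer: 0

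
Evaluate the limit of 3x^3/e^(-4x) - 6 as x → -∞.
The quotient is an ∞/∞ indeterminate form as x → -∞.
Compare growth rates of the dominant terms (exponentials ≫ polynomials ≫ logarithms), or apply L'Hôpital's rule; the quotient → 0.
Adding the constant: 0 - 6 = -6. Limit = -6.

Final answer: -6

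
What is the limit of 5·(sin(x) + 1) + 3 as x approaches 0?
Direct substitution at x = 0 gives 8.

Final answer: 8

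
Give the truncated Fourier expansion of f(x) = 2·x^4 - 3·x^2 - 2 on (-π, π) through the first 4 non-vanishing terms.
(108 - 16·π^2)·cos(x) + (-9 + 4·π^2)·cos(2·x) + (68/27 - 16·π^2/9)·cos(3·x) - π^2 - 2 + 2·π^4/5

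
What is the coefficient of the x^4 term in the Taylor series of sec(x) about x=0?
Expand to order 4: sec(x) = 5·x^4/24 + x^2/2 + 1 + O(x^5).
The coefficient of x^4 is 5/24.

Final answer: 5/24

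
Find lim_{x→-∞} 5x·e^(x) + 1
The product is a 0·∞ indeterminate form at x → -∞.
Rewrite the product as 5x / e^(-x) (an ∞/∞ form) and apply L'Hôpital, or use the standard hierarchy e^(|x|) ≫ |x| as x → -∞.
The indeterminate product → 0, so the limit = 1.

Final answer: 1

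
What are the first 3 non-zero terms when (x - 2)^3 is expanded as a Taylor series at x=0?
-6·x^2 + 12·x - 8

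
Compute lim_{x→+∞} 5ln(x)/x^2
This is an ∞/∞ indeterminate form as x → +∞.
The polynomial denominator x^2 dominates the logarithmic numerator (any positive power of x ≫ ln(x) as x → ∞), so the quotient → 0.
Limit = 0.

Final answer: 0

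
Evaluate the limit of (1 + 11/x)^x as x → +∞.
As x → +∞: this is the defining limit (1 + 11/x)^x → e^11.
Limit = e^(11).

Final answer: e^(11)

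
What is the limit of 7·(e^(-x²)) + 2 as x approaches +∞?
Evaluate the dominant behaviour as x → +∞; each term tends to a finite value or vanishes.
Limit = 2.

Final answer: 2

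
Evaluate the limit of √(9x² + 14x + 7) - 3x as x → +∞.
As x → +∞: multiply by the conjugate to get (14x+7)/(√(9x²+14x+7)+3x); the denominator ~ 6x, so the limit is 14/6 = 7/3.
Limit = 7/3.

Final answer: 7/3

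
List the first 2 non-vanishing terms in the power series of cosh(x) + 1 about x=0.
x^2/2 + 2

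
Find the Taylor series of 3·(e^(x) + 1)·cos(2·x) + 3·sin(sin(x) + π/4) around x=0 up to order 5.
x^5·(3·√(2)/20 + 41/40) + x^4·(5·√(2)/16 + 9/8) + x^3·(-11/2 - √(2)/2) + x^2·(-21/2 - 3·√(2)/4) + x·(3·√(2)/2 + 3) + 3·√(2)/2 + 6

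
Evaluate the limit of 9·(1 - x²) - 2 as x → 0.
Direct substitution at x = 0 gives 7.

Final answer: 7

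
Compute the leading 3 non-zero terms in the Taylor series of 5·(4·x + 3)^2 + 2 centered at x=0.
80·x^2 + 120·x + 47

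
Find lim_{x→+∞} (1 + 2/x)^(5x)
As x → +∞: write (1 + 2/x)^(5x) = ((1 + 2/x)^x)^5 → (e^2)^5 = e^10.
Limit = e^(10).

Final answer: e^(10)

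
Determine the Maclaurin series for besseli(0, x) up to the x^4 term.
x^4/64 + x^2/4 + 1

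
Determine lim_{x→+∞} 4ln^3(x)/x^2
This is an ∞/∞ indeterminate form as x → +∞.
The polynomial denominator x^2 dominates the logarithmic numerator (any positive power of x ≫ ln^3(x) as x → ∞), so the quotient → 0.
Limit = 0.

Final answer: 0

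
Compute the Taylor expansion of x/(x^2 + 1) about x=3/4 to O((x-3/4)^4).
12/25 + 112·(x - 3/4)/625 - 7488·(x - 3/4)^2/15625 + 134912·(x - 3/4)^3/390625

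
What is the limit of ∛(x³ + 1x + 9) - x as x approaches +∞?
This is an ∞ − ∞ indeterminate form.
Multiply by (A² + AB + B²)/(A² + AB + B²) where A = ∛(x³+1x + 9), B = x to use A³ − B³ = (A−B)(A²+AB+B²); the x³ terms cancel, leaving (1x + 9)/(A²+AB+B²) with denominator ~ 3x², so the limit is 0.
Limit = 0.

Final answer: 0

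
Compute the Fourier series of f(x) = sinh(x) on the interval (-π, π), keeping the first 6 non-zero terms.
sin(x)·sinh(π)/π - 4·sin(2·x)·sinh(π)/(5·π) + 3·sin(3·x)·sinh(π)/(5·π) - 8·sin(4·x)·sinh(π)/(17·π) + 5·sin(5·x)·sinh(π)/(13·π) - 12·sin(6·x)·sinh(π)/(37·π)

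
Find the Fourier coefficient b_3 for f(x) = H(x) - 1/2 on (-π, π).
b_3 = (1/π) ∫_{-π}^{π} f(x)·sin(3x) dx.
Evaluate the integral (use parity and integration by parts as needed): b_3 = 2/(3·π).

Final answer: 2/(3·π)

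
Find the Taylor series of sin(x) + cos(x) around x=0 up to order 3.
-x^3/6 - x^2/2 + x + 1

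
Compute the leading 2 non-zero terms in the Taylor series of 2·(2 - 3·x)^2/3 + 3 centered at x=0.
17/3 - 8·x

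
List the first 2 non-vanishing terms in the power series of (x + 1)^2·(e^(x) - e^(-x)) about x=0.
4·x^2 + 2·x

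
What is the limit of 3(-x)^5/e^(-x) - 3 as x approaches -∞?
The quotient is an ∞/∞ indeterminate form as x → -∞.
Compare growth rates of the dominant terms (exponentials ≫ polynomials ≫ logarithms), or apply L'Hôpital's rule; the quotient → 0.
Adding the constant: 0 - 3 = -3. Limit = -3.

Final answer: -3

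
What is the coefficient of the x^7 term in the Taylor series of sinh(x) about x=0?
Expand to order 7: sinh(x) = x^7/5040 + x^5/120 + x^3/6 + x + O(x^8).
The coefficient of x^7 is 1/5040.

Final answer: 1/5040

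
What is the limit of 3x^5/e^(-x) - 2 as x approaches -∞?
The quotient is an ∞/∞ indeterminate form as x → -∞.
Compare growth rates of the dominant terms (exponentials ≫ polynomials ≫ logarithms), or apply L'Hôpital's rule; the quotient → 0.
Adding the constant: 0 - 2 = -2. Limit = -2.

Final answer: -2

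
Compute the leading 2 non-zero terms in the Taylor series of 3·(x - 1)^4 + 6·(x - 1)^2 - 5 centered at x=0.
4 - 24·x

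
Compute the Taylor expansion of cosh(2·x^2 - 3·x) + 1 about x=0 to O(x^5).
43·x^4/8 - 6·x^3 + 9·x^2/2 + 2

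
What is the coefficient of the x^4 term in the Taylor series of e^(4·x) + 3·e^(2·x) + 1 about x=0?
Expand to order 4: e^(4·x) + 3·e^(2·x) + 1 = 38·x^4/3 + 44·x^3/3 + 14·x^2 + 10·x + 5 + O(x^5).
The coefficient of x^4 is 38/3.

Final answer: 38/3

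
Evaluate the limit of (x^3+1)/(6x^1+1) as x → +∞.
This is an ∞/∞ indeterminate form as x → +∞.
Divide numerator and denominator by x^3 and let the lower-order terms vanish; the numerator's degree 3 exceeds the denominator's degree 1, so the quotient diverges.
Limit = ∞.

Final answer: ∞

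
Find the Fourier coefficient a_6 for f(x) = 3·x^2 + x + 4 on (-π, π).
a_6 = (1/π) ∫_{-π}^{π} f(x)·cos(6x) dx.
Evaluate the integral (use parity and integration by parts as needed): a_6 = 1/3.

Final answer: 1/3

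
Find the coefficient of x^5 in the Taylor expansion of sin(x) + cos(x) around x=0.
Expand to order 5: sin(x) + cos(x) = x^5/120 + x^4/24 - x^3/6 - x^2/2 + x + 1 + O(x^6).
The coefficient of x^5 is 1/120.

Final answer: 1/120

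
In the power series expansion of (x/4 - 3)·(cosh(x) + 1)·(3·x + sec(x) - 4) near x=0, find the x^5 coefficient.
Expand to order 5: (x/4 - 3)·(cosh(x) + 1)·(3·x + sec(x) - 4) = -23·x^5/96 - 5·x^4/4 - 37·x^3/8 + 3·x^2 - 39·x/2 + 18 + O(x^6).
The coefficient of x^5 is -23/96.

Final answer: -23/96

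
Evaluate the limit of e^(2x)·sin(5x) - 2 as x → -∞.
Evaluate the dominant behaviour as x → -∞; each term tends to a finite value or vanishes.
Limit = -2.

Final answer: -2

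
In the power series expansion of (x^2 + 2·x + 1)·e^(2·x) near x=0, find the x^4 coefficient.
Expand to order 4: (x^2 + 2·x + 1)·e^(2·x) = 16·x^4/3 + 22·x^3/3 + 7·x^2 + 4·x + 1 + O(x^5).
The coefficient of x^4 is 16/3.

Final answer: 16/3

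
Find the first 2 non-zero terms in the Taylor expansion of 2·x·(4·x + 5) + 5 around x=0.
10·x + 5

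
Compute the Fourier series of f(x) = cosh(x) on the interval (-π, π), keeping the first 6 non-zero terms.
-cos(x)·sinh(π)/π + 2·cos(2·x)·sinh(π)/(5·π) - cos(3·x)·sinh(π)/(5·π) + 2·cos(4·x)·sinh(π)/(17·π) - cos(5·x)·sinh(π)/(13·π) + sinh(π)/π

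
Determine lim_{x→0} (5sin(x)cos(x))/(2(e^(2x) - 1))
Both numerator and denominator → 0 as x → 0; this is a 0/0 indeterminate form.
Expand each to leading order near x = 0: numerator ~ 5·x, denominator ~ 4·x.
The limit of the ratio is 5/4.

Final answer: 5/4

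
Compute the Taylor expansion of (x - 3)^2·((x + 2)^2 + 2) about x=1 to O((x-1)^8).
44 - 20·(x - 1) - 9·(x - 1)^2 + 2·(x - 1)^3 + (x - 1)^4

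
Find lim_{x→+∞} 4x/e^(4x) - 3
The quotient is an ∞/∞ indeterminate form as x → +∞.
The exponential denominator e^(4x) dominates the polynomial numerator (e^x ≫ x as x → ∞), so the quotient → 0.
Adding the constant: 0 - 3 = -3. Limit = -3.

Final answer: -3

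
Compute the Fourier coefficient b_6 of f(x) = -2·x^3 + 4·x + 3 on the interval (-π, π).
b_6 = (1/π) ∫_{-π}^{π} f(x)·sin(6x) dx.
Evaluate the integral (use parity and integration by parts as needed): b_6 = -13/9 + 2·π^2/3.

Final answer: -13/9 + 2·π^2/3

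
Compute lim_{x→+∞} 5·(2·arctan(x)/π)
Evaluate the dominant behaviour as x → +∞; each term tends to a finite value or vanishes.
Limit = 5.

Final answer: 5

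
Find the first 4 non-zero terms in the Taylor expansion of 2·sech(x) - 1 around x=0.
-61·x^6/360 + 5·x^4/12 - x^2 + 1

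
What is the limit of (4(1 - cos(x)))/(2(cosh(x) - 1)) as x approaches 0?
Both numerator and denominator → 0 as x → 0; this is a 0/0 indeterminate form.
Expand each to leading order near x = 0: numerator ~ 2·x^2, denominator ~ x^2.
The limit of the ratio is 2.

Final answer: 2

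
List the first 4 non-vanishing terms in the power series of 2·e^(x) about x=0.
x^3/3 + x^2 + 2·x + 2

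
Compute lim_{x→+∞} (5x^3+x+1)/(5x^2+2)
This is an ∞/∞ indeterminate form as x → +∞.
Divide numerator and denominator by x^3 and let the lower-order terms vanish; the numerator's degree 3 exceeds the denominator's degree 2, so the quotient diverges.
Limit = ∞.

Final answer: ∞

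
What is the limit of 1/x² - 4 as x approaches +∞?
Evaluate the dominant behaviour as x → +∞; each term tends to a finite value or vanishes.
Limit = -4.

Final answer: -4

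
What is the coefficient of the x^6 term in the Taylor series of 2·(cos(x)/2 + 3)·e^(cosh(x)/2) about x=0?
Expand to order 6: 2·(cos(x)/2 + 3)·e^(cosh(x)/2) = 49·x^6·e^(1/2)/1152 + 9·x^4·e^(1/2)/32 + 5·x^2·e^(1/2)/4 + 7·e^(1/2) + O(x^7).
The coefficient of x^6 is 49·e^(1/2)/1152.

Final answer: 49·e^(1/2)/1152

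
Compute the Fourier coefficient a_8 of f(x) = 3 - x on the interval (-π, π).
a_8 = (1/π) ∫_{-π}^{π} f(x)·cos(8x) dx.
Evaluate the integral (use parity and integration by parts as needed): a_8 = 0.

Final answer: 0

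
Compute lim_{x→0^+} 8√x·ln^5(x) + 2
The product is a 0·∞ indeterminate form at x → 0⁺.
Rewrite the product as 8·ln^5(x) / x^(-1/2) and apply L'Hôpital, or use the standard hierarchy x^(-1/2) ≫ |ln x|^5 as x → 0⁺.
The indeterminate product → 0, so the limit = 2.

Final answer: 2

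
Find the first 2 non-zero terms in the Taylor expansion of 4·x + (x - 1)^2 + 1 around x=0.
2·x + 2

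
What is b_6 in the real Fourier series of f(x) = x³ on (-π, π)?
b_6 = (1/π) ∫_{-π}^{π} f(x)·sin(6x) dx.
Evaluate the integral (use parity and integration by parts as needed): b_6 = 1/18 - π^2/3.

Final answer: 1/18 - π^2/3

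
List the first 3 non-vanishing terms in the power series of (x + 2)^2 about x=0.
x^2 + 4·x + 4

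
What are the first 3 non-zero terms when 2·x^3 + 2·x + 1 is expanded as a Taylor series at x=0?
2·x^3 + 2·x + 1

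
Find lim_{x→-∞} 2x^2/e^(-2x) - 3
The quotient is an ∞/∞ indeterminate form as x → -∞.
Compare growth rates of the dominant terms (exponentials ≫ polynomials ≫ logarithms), or apply L'Hôpital's rule; the quotient → 0.
Adding the constant: 0 - 3 = -3. Limit = -3.

Final answer: -3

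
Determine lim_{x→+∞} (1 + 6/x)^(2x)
As x → +∞: write (1 + 6/x)^(2x) = ((1 + 6/x)^x)^2 → (e^6)^2 = e^12.
Limit = e^(12).

Final answer: e^(12)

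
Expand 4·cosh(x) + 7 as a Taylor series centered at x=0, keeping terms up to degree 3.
2·x^2 + 11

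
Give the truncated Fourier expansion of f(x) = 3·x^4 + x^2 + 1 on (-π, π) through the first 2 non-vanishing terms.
(140 - 24·π^2)·cos(x) + 1 + π^2/3 + 3·π^4/5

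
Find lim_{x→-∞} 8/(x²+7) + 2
Evaluate the dominant behaviour as x → -∞; each term tends to a finite value or vanishes.
Limit = 2.

Final answer: 2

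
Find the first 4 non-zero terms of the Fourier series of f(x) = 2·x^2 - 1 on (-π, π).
-8·cos(x) + 2·cos(2·x) - 8·cos(3·x)/9 - 1 + 2·π^2/3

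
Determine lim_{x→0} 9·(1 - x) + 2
Direct substitution at x = 0 gives 11.

Final answer: 11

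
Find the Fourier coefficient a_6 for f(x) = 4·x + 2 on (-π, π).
a_6 = (1/π) ∫_{-π}^{π} f(x)·cos(6x) dx.
Evaluate the integral (use parity and integration by parts as needed): a_6 = 0.

Final answer: 0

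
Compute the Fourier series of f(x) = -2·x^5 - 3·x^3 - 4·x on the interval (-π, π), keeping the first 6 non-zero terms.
(-452 - 4·π^4 + 74·π^2)·sin(x) + (-7·π^2 + 29/2 + 2·π^4)·sin(2·x) + (-4·π^4/3 - 268/81 + 26·π^2/27)·sin(3·x) + (61/32 + π^2/4 + π^4)·sin(4·x) + (-4·π^4/5 - 14·π^2/25 - 916/625)·sin(5·x) + (199/162 + 17·π^2/27 + 2·π^4/3)·sin(6·x)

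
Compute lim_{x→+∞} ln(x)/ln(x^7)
This is an ∞/∞ indeterminate form as x → +∞.
Write ln(x^7) = 7·ln(x), reducing the quotient to 1/7.
Limit = 1/7.

Final answer: 1/7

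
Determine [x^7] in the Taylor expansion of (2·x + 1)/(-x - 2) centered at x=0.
Expand to order 7: (2·x + 1)/(-x - 2) = -3·x^7/256 + 3·x^6/128 - 3·x^5/64 + 3·x^4/32 - 3·x^3/16 + 3·x^2/8 - 3·x/4 - 1/2 + O(x^8).
The coefficient of x^7 is -3/256.

Final answer: -3/256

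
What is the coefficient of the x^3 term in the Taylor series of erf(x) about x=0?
Expand to order 3: erf(x) = -2·x^3/(3·√(π)) + 2·x/√(π) + O(x^4).
The coefficient of x^3 is -2/(3·√(π)).

Final answer: -2/(3·√(π))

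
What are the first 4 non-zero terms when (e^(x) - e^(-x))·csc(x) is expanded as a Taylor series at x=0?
13·x^6/945 + x^4/9 + 2·x^2/3 + 2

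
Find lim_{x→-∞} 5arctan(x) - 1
Evaluate the dominant behaviour as x → -∞; each term tends to a finite value or vanishes.
Limit = -5·π/2 - 1.

Final answer: -5·π/2 - 1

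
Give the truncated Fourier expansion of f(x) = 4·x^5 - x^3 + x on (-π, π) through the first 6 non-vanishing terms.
(-162·π^2 + 8·π^4 + 974)·sin(x) + (-4·π^4 - 65/2 + 21·π^2)·sin(2·x) + (-178·π^2/27 + 410/81 + 8·π^4/3)·sin(3·x) + (-2·π^4 - 13/8 + 3·π^2)·sin(4·x) + (-42·π^2/25 + 502/625 + 8·π^4/5)·sin(5·x) + (-4·π^4/3 - 83/162 + 29·π^2/27)·sin(6·x)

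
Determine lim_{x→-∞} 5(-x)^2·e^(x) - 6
The product is a 0·∞ indeterminate form at x → -∞.
Rewrite the product as 5(-x)^2 / e^(-x) (an ∞/∞ form) and apply L'Hôpital, or use the standard hierarchy e^(|x|) ≫ |(-x)^2| as x → -∞.
The indeterminate product → 0, so the limit = -6.

Final answer: -6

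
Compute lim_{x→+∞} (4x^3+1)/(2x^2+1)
This is an ∞/∞ indeterminate form as x → +∞.
Divide numerator and denominator by x^3 and let the lower-order terms vanish; the numerator's degree 3 exceeds the denominator's degree 2, so the quotient diverges.
Limit = ∞.

Final answer: ∞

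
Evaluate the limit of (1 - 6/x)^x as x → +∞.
As x → +∞: this is the defining limit (1 - 6/x)^x → e^(-6).
Limit = e^(-6).

Final answer: e^(-6)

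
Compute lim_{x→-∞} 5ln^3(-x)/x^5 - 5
The quotient is an ∞/∞ indeterminate form as x → -∞.
Compare growth rates of the dominant terms (exponentials ≫ polynomials ≫ logarithms), or apply L'Hôpital's rule; the quotient → 0.
Adding the constant: 0 - 5 = -5. Limit = -5.

Final answer: -5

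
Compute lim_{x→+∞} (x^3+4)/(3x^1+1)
This is an ∞/∞ indeterminate form as x → +∞.
Divide numerator and denominator by x^3 and let the lower-order terms vanish; the numerator's degree 3 exceeds the denominator's degree 1, so the quotient diverges.
Limit = ∞.

Final answer: ∞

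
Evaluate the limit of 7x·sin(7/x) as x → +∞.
As x → +∞: let u = 7/x → 0⁺; then 7·x·sin(7/x) = 7·7·sin(u)/u → 7·7·1 = 49.
Limit = 49.

Final answer: 49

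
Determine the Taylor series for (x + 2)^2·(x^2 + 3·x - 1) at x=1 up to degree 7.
27 + 63·(x - 1) + 42·(x - 1)^2 + 11·(x - 1)^3 + (x - 1)^4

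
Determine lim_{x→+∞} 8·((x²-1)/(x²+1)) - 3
Evaluate the dominant behaviour as x → +∞; each term tends to a finite value or vanishes.
Limit = 5.

Final answer: 5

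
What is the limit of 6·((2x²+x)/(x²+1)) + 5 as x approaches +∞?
Evaluate the dominant behaviour as x → +∞; each term tends to a finite value or vanishes.
Limit = 17.

Final answer: 17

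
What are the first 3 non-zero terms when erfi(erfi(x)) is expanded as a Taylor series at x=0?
x^5·(2/(5·π) + 32/(5·π^3) + 16/(3·π^2)) + x^3·(4/(3·π) + 16/(3·π^2)) + 4·x/π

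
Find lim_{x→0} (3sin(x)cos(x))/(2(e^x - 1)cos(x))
Both numerator and denominator → 0 as x → 0; this is a 0/0 indeterminate form.
Expand each to leading order near x = 0: numerator ~ 3·x, denominator ~ 2·x.
The limit of the ratio is 3/2.

Final answer: 3/2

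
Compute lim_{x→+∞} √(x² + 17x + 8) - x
This is an ∞ − ∞ indeterminate form.
Multiply and divide by the conjugate √(x²+17x + 8) + x; the x² terms cancel, leaving (17x + 8)/(√(x²+17x + 8)+x) → 17/2.
Limit = 17/2.

Final answer: 17/2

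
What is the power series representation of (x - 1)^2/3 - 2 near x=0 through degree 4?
x^2/3 - 2·x/3 - 5/3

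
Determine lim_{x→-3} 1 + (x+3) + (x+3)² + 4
Direct substitution at x = -3 gives 5.

Final answer: 5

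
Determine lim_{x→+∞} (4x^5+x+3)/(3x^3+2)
This is an ∞/∞ indeterminate form as x → +∞.
Divide numerator and denominator by x^5 and let the lower-order terms vanish; the numerator's degree 5 exceeds the denominator's degree 3, so the quotient diverges.
Limit = ∞.

Final answer: ∞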